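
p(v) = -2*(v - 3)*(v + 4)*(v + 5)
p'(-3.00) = 32.00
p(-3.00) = 24.00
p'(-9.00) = -256.00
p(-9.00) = 480.00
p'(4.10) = -185.26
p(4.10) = -162.16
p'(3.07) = -116.23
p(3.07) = -7.99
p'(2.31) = -73.46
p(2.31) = 63.65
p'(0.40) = 3.44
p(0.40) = 123.55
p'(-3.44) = 25.56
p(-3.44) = 11.25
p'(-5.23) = -24.60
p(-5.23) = 4.66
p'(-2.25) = 37.62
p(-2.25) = 50.53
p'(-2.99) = 32.12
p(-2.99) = 24.32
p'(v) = -2*(v - 3)*(v + 4) - 2*(v - 3)*(v + 5) - 2*(v + 4)*(v + 5) = -6*v^2 - 24*v + 14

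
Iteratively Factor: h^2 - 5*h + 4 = (h - 1)*(h - 4)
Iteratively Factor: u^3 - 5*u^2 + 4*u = (u - 4)*(u^2 - u) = (u - 4)*(u - 1)*(u)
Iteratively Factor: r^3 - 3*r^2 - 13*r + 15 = (r + 3)*(r^2 - 6*r + 5) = (r - 5)*(r + 3)*(r - 1)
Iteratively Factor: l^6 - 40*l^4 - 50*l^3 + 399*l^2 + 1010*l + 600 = (l + 4)*(l^5 - 4*l^4 - 24*l^3 + 46*l^2 + 215*l + 150) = (l - 5)*(l + 4)*(l^4 + l^3 - 19*l^2 - 49*l - 30) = (l - 5)^2*(l + 4)*(l^3 + 6*l^2 + 11*l + 6) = (l - 5)^2*(l + 2)*(l + 4)*(l^2 + 4*l + 3) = (l - 5)^2*(l + 2)*(l + 3)*(l + 4)*(l + 1)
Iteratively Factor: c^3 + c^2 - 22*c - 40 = (c + 4)*(c^2 - 3*c - 10) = (c - 5)*(c + 4)*(c + 2)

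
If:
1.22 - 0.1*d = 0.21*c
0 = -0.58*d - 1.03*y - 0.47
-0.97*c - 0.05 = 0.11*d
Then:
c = -1.88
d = 16.16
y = -9.55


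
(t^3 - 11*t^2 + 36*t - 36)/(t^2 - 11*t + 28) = (t^3 - 11*t^2 + 36*t - 36)/(t^2 - 11*t + 28)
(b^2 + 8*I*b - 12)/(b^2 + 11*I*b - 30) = (b + 2*I)/(b + 5*I)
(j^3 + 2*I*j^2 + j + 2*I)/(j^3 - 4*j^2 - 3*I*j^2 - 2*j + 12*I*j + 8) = (j^2 + 3*I*j - 2)/(j^2 - 2*j*(2 + I) + 8*I)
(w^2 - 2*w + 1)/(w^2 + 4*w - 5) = (w - 1)/(w + 5)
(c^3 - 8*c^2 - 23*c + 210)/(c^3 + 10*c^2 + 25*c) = (c^2 - 13*c + 42)/(c*(c + 5))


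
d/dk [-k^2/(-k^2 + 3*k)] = -3/(k - 3)^2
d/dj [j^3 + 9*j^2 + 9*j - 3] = 3*j^2 + 18*j + 9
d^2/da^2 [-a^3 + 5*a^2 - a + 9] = 10 - 6*a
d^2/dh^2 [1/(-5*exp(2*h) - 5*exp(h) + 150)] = (-2*(2*exp(h) + 1)^2*exp(h) + (4*exp(h) + 1)*(exp(2*h) + exp(h) - 30))*exp(h)/(5*(exp(2*h) + exp(h) - 30)^3)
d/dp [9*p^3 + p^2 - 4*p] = 27*p^2 + 2*p - 4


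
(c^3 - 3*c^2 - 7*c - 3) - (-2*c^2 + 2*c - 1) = c^3 - c^2 - 9*c - 2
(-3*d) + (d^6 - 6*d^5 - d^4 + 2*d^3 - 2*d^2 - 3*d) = d^6 - 6*d^5 - d^4 + 2*d^3 - 2*d^2 - 6*d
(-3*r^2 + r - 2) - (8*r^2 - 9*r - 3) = -11*r^2 + 10*r + 1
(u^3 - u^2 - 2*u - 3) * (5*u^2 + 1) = 5*u^5 - 5*u^4 - 9*u^3 - 16*u^2 - 2*u - 3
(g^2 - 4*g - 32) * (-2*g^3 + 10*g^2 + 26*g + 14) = -2*g^5 + 18*g^4 + 50*g^3 - 410*g^2 - 888*g - 448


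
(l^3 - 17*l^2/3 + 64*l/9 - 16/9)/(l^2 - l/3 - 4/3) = (3*l^2 - 13*l + 4)/(3*(l + 1))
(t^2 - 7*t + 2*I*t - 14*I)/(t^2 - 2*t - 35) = (t + 2*I)/(t + 5)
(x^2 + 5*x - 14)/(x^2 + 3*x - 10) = (x + 7)/(x + 5)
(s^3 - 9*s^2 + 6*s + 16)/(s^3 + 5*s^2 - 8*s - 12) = (s - 8)/(s + 6)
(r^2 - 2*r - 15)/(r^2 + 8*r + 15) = (r - 5)/(r + 5)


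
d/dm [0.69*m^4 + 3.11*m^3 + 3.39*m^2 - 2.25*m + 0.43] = 2.76*m^3 + 9.33*m^2 + 6.78*m - 2.25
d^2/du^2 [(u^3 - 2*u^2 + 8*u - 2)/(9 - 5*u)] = 2*(-25*u^3 + 135*u^2 - 243*u - 148)/(125*u^3 - 675*u^2 + 1215*u - 729)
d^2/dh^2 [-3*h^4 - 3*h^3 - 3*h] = 18*h*(-2*h - 1)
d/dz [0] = 0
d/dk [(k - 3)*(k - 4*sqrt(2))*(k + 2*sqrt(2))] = 3*k^2 - 6*k - 4*sqrt(2)*k - 16 + 6*sqrt(2)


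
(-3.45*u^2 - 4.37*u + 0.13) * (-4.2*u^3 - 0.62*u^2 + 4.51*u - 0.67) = 14.49*u^5 + 20.493*u^4 - 13.3961*u^3 - 17.4778*u^2 + 3.5142*u - 0.0871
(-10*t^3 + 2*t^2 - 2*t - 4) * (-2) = 20*t^3 - 4*t^2 + 4*t + 8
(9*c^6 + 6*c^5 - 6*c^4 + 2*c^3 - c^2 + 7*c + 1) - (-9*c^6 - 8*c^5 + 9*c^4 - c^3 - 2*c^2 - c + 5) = 18*c^6 + 14*c^5 - 15*c^4 + 3*c^3 + c^2 + 8*c - 4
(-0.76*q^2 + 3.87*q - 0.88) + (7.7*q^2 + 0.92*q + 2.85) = 6.94*q^2 + 4.79*q + 1.97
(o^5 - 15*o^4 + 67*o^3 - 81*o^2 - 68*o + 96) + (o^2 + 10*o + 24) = o^5 - 15*o^4 + 67*o^3 - 80*o^2 - 58*o + 120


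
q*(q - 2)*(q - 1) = q^3 - 3*q^2 + 2*q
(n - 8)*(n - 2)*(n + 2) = n^3 - 8*n^2 - 4*n + 32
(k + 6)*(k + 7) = k^2 + 13*k + 42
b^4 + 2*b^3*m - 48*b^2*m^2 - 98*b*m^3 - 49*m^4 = (b - 7*m)*(b + m)^2*(b + 7*m)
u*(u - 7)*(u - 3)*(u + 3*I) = u^4 - 10*u^3 + 3*I*u^3 + 21*u^2 - 30*I*u^2 + 63*I*u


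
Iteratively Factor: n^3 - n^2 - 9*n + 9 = (n - 1)*(n^2 - 9) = (n - 1)*(n + 3)*(n - 3)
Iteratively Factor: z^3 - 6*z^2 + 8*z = (z - 2)*(z^2 - 4*z) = (z - 4)*(z - 2)*(z)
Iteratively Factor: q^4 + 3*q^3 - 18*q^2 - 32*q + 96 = (q - 2)*(q^3 + 5*q^2 - 8*q - 48) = (q - 3)*(q - 2)*(q^2 + 8*q + 16) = (q - 3)*(q - 2)*(q + 4)*(q + 4)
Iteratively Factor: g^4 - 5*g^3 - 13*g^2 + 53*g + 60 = (g - 5)*(g^3 - 13*g - 12) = (g - 5)*(g + 1)*(g^2 - g - 12) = (g - 5)*(g + 1)*(g + 3)*(g - 4)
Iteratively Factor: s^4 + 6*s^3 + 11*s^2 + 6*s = (s + 1)*(s^3 + 5*s^2 + 6*s) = (s + 1)*(s + 2)*(s^2 + 3*s) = (s + 1)*(s + 2)*(s + 3)*(s)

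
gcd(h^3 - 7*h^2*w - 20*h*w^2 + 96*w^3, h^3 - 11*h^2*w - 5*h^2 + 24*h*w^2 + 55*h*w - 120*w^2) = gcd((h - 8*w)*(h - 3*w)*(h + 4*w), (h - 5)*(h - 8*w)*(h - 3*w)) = h^2 - 11*h*w + 24*w^2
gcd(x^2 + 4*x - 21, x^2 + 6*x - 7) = x + 7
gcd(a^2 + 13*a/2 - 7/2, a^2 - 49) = a + 7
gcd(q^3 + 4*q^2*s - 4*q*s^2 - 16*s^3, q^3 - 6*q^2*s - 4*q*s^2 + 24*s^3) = q^2 - 4*s^2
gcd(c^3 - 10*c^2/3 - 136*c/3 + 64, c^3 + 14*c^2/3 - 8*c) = c^2 + 14*c/3 - 8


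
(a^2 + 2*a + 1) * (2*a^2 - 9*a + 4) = 2*a^4 - 5*a^3 - 12*a^2 - a + 4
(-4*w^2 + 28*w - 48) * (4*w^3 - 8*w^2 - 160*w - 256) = -16*w^5 + 144*w^4 + 224*w^3 - 3072*w^2 + 512*w + 12288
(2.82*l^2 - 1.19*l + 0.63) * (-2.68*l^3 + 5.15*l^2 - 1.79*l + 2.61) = -7.5576*l^5 + 17.7122*l^4 - 12.8647*l^3 + 12.7348*l^2 - 4.2336*l + 1.6443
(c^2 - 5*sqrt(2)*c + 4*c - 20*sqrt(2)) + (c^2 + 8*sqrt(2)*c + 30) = 2*c^2 + 4*c + 3*sqrt(2)*c - 20*sqrt(2) + 30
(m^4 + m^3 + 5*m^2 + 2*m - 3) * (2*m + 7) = 2*m^5 + 9*m^4 + 17*m^3 + 39*m^2 + 8*m - 21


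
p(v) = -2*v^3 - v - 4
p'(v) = -6*v^2 - 1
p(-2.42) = 26.76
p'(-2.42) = -36.14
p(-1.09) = -0.32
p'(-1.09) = -8.13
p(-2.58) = 32.93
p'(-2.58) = -40.94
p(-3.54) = 88.26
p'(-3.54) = -76.19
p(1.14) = -8.10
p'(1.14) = -8.80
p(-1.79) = 9.26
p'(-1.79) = -20.22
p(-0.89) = -1.70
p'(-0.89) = -5.75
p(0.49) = -4.73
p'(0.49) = -2.44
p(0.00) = -4.00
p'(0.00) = -1.00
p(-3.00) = 53.00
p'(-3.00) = -55.00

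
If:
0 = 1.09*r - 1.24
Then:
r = 1.14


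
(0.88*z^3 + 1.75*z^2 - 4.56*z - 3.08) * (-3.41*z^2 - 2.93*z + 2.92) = -3.0008*z^5 - 8.5459*z^4 + 12.9917*z^3 + 28.9736*z^2 - 4.2908*z - 8.9936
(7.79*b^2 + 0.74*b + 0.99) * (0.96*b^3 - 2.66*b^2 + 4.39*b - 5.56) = 7.4784*b^5 - 20.011*b^4 + 33.1801*b^3 - 42.6972*b^2 + 0.2317*b - 5.5044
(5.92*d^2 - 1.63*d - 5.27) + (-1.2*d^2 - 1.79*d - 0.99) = 4.72*d^2 - 3.42*d - 6.26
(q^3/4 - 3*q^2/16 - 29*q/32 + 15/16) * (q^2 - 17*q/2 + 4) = q^5/4 - 37*q^4/16 + 27*q^3/16 + 505*q^2/64 - 371*q/32 + 15/4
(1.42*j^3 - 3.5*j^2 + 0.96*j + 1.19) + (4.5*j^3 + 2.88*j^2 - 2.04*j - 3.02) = 5.92*j^3 - 0.62*j^2 - 1.08*j - 1.83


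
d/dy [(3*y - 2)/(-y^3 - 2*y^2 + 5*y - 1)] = (6*y^3 - 8*y + 7)/(y^6 + 4*y^5 - 6*y^4 - 18*y^3 + 29*y^2 - 10*y + 1)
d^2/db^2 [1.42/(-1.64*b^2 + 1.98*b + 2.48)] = (-7.638464*b^2 + 9.222048*b + 1.42*(3.28*b - 1.98)*(6.56*b - 3.96) + 11.550848)/(-1.64*b^2 + 1.98*b + 2.48)^3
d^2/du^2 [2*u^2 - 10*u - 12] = 4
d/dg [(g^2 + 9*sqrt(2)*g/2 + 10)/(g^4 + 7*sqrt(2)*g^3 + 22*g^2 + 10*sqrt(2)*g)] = (-4*g^5 - 41*sqrt(2)*g^4 - 332*g^3 - 598*sqrt(2)*g^2 - 880*g - 200*sqrt(2))/(2*g^2*(g^6 + 14*sqrt(2)*g^5 + 142*g^4 + 328*sqrt(2)*g^3 + 764*g^2 + 440*sqrt(2)*g + 200))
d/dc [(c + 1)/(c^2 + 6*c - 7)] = (c^2 + 6*c - 2*(c + 1)*(c + 3) - 7)/(c^2 + 6*c - 7)^2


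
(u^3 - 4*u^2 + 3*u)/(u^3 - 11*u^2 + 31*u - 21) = u/(u - 7)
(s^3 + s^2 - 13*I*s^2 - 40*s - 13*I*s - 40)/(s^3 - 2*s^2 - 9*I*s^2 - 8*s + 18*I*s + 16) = (s^2 + s*(1 - 5*I) - 5*I)/(s^2 - s*(2 + I) + 2*I)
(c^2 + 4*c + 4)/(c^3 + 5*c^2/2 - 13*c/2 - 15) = 2*(c + 2)/(2*c^2 + c - 15)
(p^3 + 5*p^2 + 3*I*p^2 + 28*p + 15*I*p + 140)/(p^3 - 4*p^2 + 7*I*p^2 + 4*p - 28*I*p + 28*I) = (p^2 + p*(5 - 4*I) - 20*I)/(p^2 - 4*p + 4)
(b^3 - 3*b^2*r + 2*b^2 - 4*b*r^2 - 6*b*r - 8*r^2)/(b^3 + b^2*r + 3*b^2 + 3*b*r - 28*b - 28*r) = (b^2 - 4*b*r + 2*b - 8*r)/(b^2 + 3*b - 28)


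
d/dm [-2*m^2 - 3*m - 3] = -4*m - 3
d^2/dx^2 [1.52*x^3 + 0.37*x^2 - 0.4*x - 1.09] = 9.12*x + 0.74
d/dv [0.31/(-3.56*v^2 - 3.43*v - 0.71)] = (2.2072*v + 1.0633)/(3.56*v^2 + 3.43*v + 0.71)^2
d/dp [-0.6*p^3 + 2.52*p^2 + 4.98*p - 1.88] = -1.8*p^2 + 5.04*p + 4.98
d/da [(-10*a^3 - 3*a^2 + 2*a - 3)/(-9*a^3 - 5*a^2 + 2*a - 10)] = (23*a^4 - 4*a^3 + 223*a^2 + 30*a - 14)/(81*a^6 + 90*a^5 - 11*a^4 + 160*a^3 + 104*a^2 - 40*a + 100)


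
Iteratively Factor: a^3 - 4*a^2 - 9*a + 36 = (a - 4)*(a^2 - 9) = (a - 4)*(a - 3)*(a + 3)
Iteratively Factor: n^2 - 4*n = (n)*(n - 4)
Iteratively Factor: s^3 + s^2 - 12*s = (s - 3)*(s^2 + 4*s) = (s - 3)*(s + 4)*(s)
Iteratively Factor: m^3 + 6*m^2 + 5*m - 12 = (m + 4)*(m^2 + 2*m - 3) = (m - 1)*(m + 4)*(m + 3)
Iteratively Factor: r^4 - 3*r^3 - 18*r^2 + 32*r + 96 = (r - 4)*(r^3 + r^2 - 14*r - 24) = (r - 4)^2*(r^2 + 5*r + 6) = (r - 4)^2*(r + 3)*(r + 2)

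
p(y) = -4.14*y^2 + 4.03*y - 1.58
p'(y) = 4.03 - 8.28*y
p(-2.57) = -39.28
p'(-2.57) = 25.31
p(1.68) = -6.49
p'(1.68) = -9.88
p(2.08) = -11.11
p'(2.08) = -13.19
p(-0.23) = -2.73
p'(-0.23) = 5.93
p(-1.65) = -19.50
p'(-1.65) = 17.69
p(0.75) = -0.89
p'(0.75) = -2.18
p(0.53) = -0.61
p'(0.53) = -0.36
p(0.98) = -1.61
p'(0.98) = -4.08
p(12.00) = -549.38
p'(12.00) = -95.33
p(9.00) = -300.65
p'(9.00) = -70.49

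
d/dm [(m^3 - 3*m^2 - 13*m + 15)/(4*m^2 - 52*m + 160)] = (m^2 - 16*m - 13)/(4*(m^2 - 16*m + 64))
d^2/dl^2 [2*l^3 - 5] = 12*l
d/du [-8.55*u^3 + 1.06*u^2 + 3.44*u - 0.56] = -25.65*u^2 + 2.12*u + 3.44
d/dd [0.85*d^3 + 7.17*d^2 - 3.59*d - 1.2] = 2.55*d^2 + 14.34*d - 3.59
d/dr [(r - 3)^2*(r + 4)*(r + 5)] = 4*r^3 + 9*r^2 - 50*r - 39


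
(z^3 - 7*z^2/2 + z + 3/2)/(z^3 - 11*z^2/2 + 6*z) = (2*z^3 - 7*z^2 + 2*z + 3)/(z*(2*z^2 - 11*z + 12))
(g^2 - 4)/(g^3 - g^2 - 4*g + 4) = 1/(g - 1)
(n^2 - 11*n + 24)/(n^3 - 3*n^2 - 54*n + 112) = (n - 3)/(n^2 + 5*n - 14)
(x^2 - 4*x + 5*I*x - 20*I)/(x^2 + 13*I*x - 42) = (x^2 + x*(-4 + 5*I) - 20*I)/(x^2 + 13*I*x - 42)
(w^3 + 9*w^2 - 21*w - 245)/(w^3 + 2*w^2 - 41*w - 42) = (w^2 + 2*w - 35)/(w^2 - 5*w - 6)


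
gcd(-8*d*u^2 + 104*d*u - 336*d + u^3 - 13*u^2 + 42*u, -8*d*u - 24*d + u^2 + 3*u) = -8*d + u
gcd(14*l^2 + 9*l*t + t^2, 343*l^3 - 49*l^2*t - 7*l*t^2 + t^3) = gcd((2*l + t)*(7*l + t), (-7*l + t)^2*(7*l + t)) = 7*l + t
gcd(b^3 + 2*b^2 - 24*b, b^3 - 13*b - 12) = b - 4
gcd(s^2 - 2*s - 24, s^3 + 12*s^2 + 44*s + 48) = s + 4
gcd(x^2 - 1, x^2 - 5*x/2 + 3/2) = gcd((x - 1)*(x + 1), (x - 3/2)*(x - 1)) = x - 1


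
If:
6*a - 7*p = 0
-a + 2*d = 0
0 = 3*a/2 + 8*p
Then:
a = 0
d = 0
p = 0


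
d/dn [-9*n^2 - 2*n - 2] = -18*n - 2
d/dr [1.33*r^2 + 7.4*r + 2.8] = 2.66*r + 7.4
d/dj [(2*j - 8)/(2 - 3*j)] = -20/(3*j - 2)^2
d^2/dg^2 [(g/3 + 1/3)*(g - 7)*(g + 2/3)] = 2*g - 32/9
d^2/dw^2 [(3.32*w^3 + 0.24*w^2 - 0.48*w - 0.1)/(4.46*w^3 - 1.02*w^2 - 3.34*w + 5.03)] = (39.7546560000001*w^6 + 239.44848*w^5 - 883.08*w^4 + 23.106928*w^3 - 189.739632*w^2 + 500.634*w - 7.241)/(88.716536*w^9 - 60.868296*w^8 - 185.39328*w^7 + 390.269004*w^6 + 1.54226399999997*w^5 - 468.009852*w^4 + 404.083562*w^3 + 90.91725*w^2 - 253.515018*w + 127.263527)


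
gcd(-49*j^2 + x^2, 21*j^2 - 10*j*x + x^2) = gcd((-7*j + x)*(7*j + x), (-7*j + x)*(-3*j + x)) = -7*j + x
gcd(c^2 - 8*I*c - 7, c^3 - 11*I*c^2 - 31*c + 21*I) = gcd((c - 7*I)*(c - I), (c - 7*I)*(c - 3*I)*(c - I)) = c^2 - 8*I*c - 7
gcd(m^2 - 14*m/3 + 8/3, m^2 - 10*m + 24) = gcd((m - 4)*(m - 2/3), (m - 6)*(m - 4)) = m - 4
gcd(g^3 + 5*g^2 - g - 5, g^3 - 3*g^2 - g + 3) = g^2 - 1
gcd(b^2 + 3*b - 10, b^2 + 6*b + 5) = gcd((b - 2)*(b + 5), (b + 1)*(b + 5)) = b + 5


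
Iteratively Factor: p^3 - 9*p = (p + 3)*(p^2 - 3*p) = (p - 3)*(p + 3)*(p)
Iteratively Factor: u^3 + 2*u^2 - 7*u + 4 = (u + 4)*(u^2 - 2*u + 1) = (u - 1)*(u + 4)*(u - 1)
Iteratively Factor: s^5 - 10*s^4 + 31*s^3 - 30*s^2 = (s - 3)*(s^4 - 7*s^3 + 10*s^2) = (s - 5)*(s - 3)*(s^3 - 2*s^2) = s*(s - 5)*(s - 3)*(s^2 - 2*s) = s^2*(s - 5)*(s - 3)*(s - 2)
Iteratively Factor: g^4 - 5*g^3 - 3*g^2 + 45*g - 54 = (g - 3)*(g^3 - 2*g^2 - 9*g + 18) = (g - 3)^2*(g^2 + g - 6) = (g - 3)^2*(g + 3)*(g - 2)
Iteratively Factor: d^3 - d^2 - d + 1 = (d - 1)*(d^2 - 1) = (d - 1)^2*(d + 1)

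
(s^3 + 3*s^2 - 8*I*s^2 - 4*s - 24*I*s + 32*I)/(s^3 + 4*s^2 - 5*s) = (s^2 + 4*s*(1 - 2*I) - 32*I)/(s*(s + 5))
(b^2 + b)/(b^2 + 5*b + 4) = b/(b + 4)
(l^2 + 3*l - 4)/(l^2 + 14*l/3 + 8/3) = 3*(l - 1)/(3*l + 2)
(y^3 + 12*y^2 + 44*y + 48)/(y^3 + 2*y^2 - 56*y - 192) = (y + 2)/(y - 8)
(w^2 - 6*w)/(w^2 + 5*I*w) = (w - 6)/(w + 5*I)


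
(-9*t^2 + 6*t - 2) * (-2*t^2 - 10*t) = 18*t^4 + 78*t^3 - 56*t^2 + 20*t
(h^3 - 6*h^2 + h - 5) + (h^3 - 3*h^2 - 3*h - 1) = 2*h^3 - 9*h^2 - 2*h - 6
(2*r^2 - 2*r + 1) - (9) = 2*r^2 - 2*r - 8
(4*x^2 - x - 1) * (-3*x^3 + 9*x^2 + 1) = -12*x^5 + 39*x^4 - 6*x^3 - 5*x^2 - x - 1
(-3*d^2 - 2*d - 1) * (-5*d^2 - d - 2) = 15*d^4 + 13*d^3 + 13*d^2 + 5*d + 2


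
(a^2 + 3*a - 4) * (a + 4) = a^3 + 7*a^2 + 8*a - 16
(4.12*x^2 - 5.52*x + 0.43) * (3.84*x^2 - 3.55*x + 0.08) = 15.8208*x^4 - 35.8228*x^3 + 21.5768*x^2 - 1.9681*x + 0.0344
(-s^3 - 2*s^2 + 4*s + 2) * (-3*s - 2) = 3*s^4 + 8*s^3 - 8*s^2 - 14*s - 4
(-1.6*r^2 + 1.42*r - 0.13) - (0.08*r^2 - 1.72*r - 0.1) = -1.68*r^2 + 3.14*r - 0.03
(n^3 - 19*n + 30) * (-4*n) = -4*n^4 + 76*n^2 - 120*n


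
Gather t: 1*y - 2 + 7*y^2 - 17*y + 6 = 7*y^2 - 16*y + 4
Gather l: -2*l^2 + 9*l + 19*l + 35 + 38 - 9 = -2*l^2 + 28*l + 64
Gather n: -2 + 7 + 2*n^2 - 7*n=2*n^2 - 7*n + 5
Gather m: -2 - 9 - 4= -15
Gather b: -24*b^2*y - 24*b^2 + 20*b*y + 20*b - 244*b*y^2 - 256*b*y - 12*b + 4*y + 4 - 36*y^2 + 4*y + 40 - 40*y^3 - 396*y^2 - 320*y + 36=b^2*(-24*y - 24) + b*(-244*y^2 - 236*y + 8) - 40*y^3 - 432*y^2 - 312*y + 80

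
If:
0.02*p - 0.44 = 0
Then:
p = 22.00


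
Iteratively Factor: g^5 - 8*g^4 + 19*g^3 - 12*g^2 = (g)*(g^4 - 8*g^3 + 19*g^2 - 12*g) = g^2*(g^3 - 8*g^2 + 19*g - 12) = g^2*(g - 4)*(g^2 - 4*g + 3) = g^2*(g - 4)*(g - 1)*(g - 3)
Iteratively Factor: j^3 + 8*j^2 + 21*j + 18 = (j + 3)*(j^2 + 5*j + 6) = (j + 3)^2*(j + 2)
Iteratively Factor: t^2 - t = (t)*(t - 1)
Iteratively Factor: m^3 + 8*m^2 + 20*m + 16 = (m + 4)*(m^2 + 4*m + 4) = (m + 2)*(m + 4)*(m + 2)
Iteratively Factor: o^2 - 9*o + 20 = (o - 5)*(o - 4)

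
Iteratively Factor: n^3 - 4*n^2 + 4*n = (n - 2)*(n^2 - 2*n) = n*(n - 2)*(n - 2)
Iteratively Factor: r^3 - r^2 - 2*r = (r + 1)*(r^2 - 2*r) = (r - 2)*(r + 1)*(r)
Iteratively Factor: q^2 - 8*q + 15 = (q - 3)*(q - 5)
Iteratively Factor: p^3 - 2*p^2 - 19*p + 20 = (p - 1)*(p^2 - p - 20) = (p - 1)*(p + 4)*(p - 5)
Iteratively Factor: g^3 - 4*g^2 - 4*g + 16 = (g + 2)*(g^2 - 6*g + 8) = (g - 4)*(g + 2)*(g - 2)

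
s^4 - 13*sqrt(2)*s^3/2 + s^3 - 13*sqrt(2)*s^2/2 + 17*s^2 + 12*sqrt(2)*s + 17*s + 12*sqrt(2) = (s + 1)*(s - 4*sqrt(2))*(s - 3*sqrt(2))*(s + sqrt(2)/2)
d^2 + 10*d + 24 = (d + 4)*(d + 6)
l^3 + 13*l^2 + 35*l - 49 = (l - 1)*(l + 7)^2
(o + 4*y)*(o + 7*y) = o^2 + 11*o*y + 28*y^2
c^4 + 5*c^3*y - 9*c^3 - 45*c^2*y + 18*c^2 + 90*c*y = c*(c - 6)*(c - 3)*(c + 5*y)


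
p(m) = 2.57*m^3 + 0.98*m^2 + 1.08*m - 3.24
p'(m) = 7.71*m^2 + 1.96*m + 1.08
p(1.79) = 16.57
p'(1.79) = 29.29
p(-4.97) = -299.90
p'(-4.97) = 181.78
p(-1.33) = -8.99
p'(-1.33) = 12.11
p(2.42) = 41.54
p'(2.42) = 50.98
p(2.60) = 51.36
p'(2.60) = 58.30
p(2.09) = 26.76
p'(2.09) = 38.85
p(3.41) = 113.74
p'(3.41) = 97.42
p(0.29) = -2.78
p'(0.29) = 2.30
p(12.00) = 4591.80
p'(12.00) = 1134.84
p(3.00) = 78.21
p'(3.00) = 76.35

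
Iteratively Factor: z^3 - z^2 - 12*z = (z)*(z^2 - z - 12) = z*(z - 4)*(z + 3)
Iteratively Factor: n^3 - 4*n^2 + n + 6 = (n - 2)*(n^2 - 2*n - 3) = (n - 2)*(n + 1)*(n - 3)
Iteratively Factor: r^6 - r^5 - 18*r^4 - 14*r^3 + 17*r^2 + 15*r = (r + 3)*(r^5 - 4*r^4 - 6*r^3 + 4*r^2 + 5*r) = (r + 1)*(r + 3)*(r^4 - 5*r^3 - r^2 + 5*r) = r*(r + 1)*(r + 3)*(r^3 - 5*r^2 - r + 5) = r*(r - 5)*(r + 1)*(r + 3)*(r^2 - 1) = r*(r - 5)*(r - 1)*(r + 1)*(r + 3)*(r + 1)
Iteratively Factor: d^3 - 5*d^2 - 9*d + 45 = (d - 5)*(d^2 - 9) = (d - 5)*(d + 3)*(d - 3)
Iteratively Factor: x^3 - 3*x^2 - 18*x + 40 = (x - 2)*(x^2 - x - 20) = (x - 2)*(x + 4)*(x - 5)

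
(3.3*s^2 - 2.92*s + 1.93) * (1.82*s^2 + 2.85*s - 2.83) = 6.006*s^4 + 4.0906*s^3 - 14.1484*s^2 + 13.7641*s - 5.4619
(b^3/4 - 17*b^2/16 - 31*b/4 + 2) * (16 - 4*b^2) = -b^5 + 17*b^4/4 + 35*b^3 - 25*b^2 - 124*b + 32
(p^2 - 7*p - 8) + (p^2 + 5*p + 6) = 2*p^2 - 2*p - 2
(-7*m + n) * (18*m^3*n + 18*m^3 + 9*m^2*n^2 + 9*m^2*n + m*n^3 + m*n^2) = -126*m^4*n - 126*m^4 - 45*m^3*n^2 - 45*m^3*n + 2*m^2*n^3 + 2*m^2*n^2 + m*n^4 + m*n^3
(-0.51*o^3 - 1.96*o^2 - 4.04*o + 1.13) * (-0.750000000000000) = 0.3825*o^3 + 1.47*o^2 + 3.03*o - 0.8475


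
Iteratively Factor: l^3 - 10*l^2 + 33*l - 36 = (l - 4)*(l^2 - 6*l + 9) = (l - 4)*(l - 3)*(l - 3)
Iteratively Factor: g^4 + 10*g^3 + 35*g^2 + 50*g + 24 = (g + 2)*(g^3 + 8*g^2 + 19*g + 12) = (g + 2)*(g + 4)*(g^2 + 4*g + 3) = (g + 1)*(g + 2)*(g + 4)*(g + 3)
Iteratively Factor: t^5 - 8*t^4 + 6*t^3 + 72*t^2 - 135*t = (t)*(t^4 - 8*t^3 + 6*t^2 + 72*t - 135) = t*(t + 3)*(t^3 - 11*t^2 + 39*t - 45) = t*(t - 3)*(t + 3)*(t^2 - 8*t + 15) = t*(t - 3)^2*(t + 3)*(t - 5)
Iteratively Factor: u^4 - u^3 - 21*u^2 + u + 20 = (u + 1)*(u^3 - 2*u^2 - 19*u + 20) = (u - 5)*(u + 1)*(u^2 + 3*u - 4) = (u - 5)*(u + 1)*(u + 4)*(u - 1)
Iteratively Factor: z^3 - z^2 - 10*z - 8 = (z - 4)*(z^2 + 3*z + 2) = (z - 4)*(z + 1)*(z + 2)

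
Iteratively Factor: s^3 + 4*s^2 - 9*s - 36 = (s + 4)*(s^2 - 9) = (s + 3)*(s + 4)*(s - 3)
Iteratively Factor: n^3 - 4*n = (n - 2)*(n^2 + 2*n) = (n - 2)*(n + 2)*(n)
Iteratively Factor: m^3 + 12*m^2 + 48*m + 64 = (m + 4)*(m^2 + 8*m + 16) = (m + 4)^2*(m + 4)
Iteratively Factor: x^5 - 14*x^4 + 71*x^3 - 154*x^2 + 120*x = (x)*(x^4 - 14*x^3 + 71*x^2 - 154*x + 120) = x*(x - 5)*(x^3 - 9*x^2 + 26*x - 24) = x*(x - 5)*(x - 3)*(x^2 - 6*x + 8) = x*(x - 5)*(x - 4)*(x - 3)*(x - 2)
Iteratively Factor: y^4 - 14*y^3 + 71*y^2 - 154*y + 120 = (y - 5)*(y^3 - 9*y^2 + 26*y - 24) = (y - 5)*(y - 3)*(y^2 - 6*y + 8) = (y - 5)*(y - 3)*(y - 2)*(y - 4)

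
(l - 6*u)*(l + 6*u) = l^2 - 36*u^2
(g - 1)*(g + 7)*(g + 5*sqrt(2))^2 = g^4 + 6*g^3 + 10*sqrt(2)*g^3 + 43*g^2 + 60*sqrt(2)*g^2 - 70*sqrt(2)*g + 300*g - 350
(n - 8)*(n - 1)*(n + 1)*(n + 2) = n^4 - 6*n^3 - 17*n^2 + 6*n + 16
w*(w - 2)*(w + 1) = w^3 - w^2 - 2*w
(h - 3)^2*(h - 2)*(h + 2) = h^4 - 6*h^3 + 5*h^2 + 24*h - 36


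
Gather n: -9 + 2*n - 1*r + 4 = 2*n - r - 5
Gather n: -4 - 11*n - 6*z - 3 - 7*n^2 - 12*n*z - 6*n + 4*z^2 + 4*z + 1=-7*n^2 + n*(-12*z - 17) + 4*z^2 - 2*z - 6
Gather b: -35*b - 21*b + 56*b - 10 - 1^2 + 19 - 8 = 0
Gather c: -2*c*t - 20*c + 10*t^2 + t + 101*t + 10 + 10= c*(-2*t - 20) + 10*t^2 + 102*t + 20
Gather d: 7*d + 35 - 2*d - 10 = 5*d + 25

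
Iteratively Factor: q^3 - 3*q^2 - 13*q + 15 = (q - 1)*(q^2 - 2*q - 15) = (q - 1)*(q + 3)*(q - 5)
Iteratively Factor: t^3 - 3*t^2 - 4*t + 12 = (t - 2)*(t^2 - t - 6) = (t - 2)*(t + 2)*(t - 3)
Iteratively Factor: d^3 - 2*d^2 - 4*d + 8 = (d + 2)*(d^2 - 4*d + 4) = (d - 2)*(d + 2)*(d - 2)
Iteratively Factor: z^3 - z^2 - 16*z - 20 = (z + 2)*(z^2 - 3*z - 10) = (z - 5)*(z + 2)*(z + 2)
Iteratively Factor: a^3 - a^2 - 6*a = (a)*(a^2 - a - 6) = a*(a - 3)*(a + 2)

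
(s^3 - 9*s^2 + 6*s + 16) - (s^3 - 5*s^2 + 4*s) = -4*s^2 + 2*s + 16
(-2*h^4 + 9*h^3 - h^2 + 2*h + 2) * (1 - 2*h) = 4*h^5 - 20*h^4 + 11*h^3 - 5*h^2 - 2*h + 2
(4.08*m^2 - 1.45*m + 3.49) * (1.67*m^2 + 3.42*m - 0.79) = 6.8136*m^4 + 11.5321*m^3 - 2.3539*m^2 + 13.0813*m - 2.7571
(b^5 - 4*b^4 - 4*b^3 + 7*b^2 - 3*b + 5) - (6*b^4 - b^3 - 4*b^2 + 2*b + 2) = b^5 - 10*b^4 - 3*b^3 + 11*b^2 - 5*b + 3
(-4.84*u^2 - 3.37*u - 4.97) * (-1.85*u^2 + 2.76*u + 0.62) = 8.954*u^4 - 7.1239*u^3 - 3.1075*u^2 - 15.8066*u - 3.0814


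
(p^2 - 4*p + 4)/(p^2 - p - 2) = (p - 2)/(p + 1)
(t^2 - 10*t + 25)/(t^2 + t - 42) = (t^2 - 10*t + 25)/(t^2 + t - 42)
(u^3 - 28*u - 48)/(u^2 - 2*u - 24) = u + 2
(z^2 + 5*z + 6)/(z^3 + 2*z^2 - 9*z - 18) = 1/(z - 3)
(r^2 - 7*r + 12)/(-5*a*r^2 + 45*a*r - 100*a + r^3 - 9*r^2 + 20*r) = (r - 3)/(-5*a*r + 25*a + r^2 - 5*r)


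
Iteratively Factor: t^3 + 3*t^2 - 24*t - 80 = (t + 4)*(t^2 - t - 20) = (t - 5)*(t + 4)*(t + 4)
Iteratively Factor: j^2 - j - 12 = (j - 4)*(j + 3)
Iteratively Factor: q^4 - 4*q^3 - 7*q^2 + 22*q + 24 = (q + 2)*(q^3 - 6*q^2 + 5*q + 12) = (q - 3)*(q + 2)*(q^2 - 3*q - 4) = (q - 4)*(q - 3)*(q + 2)*(q + 1)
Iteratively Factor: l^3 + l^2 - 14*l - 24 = (l + 2)*(l^2 - l - 12) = (l - 4)*(l + 2)*(l + 3)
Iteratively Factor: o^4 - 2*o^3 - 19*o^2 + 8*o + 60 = (o - 2)*(o^3 - 19*o - 30) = (o - 5)*(o - 2)*(o^2 + 5*o + 6) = (o - 5)*(o - 2)*(o + 3)*(o + 2)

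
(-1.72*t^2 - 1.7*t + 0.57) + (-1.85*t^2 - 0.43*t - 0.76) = -3.57*t^2 - 2.13*t - 0.19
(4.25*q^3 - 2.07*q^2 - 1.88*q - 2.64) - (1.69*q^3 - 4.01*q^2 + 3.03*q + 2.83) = 2.56*q^3 + 1.94*q^2 - 4.91*q - 5.47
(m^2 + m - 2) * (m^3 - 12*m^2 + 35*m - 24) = m^5 - 11*m^4 + 21*m^3 + 35*m^2 - 94*m + 48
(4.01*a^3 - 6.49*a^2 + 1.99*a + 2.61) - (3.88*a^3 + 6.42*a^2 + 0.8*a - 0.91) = 0.13*a^3 - 12.91*a^2 + 1.19*a + 3.52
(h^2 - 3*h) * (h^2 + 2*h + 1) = h^4 - h^3 - 5*h^2 - 3*h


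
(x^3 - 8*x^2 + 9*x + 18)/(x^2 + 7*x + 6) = (x^2 - 9*x + 18)/(x + 6)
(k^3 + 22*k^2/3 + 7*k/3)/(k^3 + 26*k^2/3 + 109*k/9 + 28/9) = 3*k/(3*k + 4)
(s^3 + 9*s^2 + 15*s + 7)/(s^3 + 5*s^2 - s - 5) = (s^2 + 8*s + 7)/(s^2 + 4*s - 5)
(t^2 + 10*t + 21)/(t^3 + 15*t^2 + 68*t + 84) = (t + 3)/(t^2 + 8*t + 12)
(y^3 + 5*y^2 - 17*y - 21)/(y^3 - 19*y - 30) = (-y^3 - 5*y^2 + 17*y + 21)/(-y^3 + 19*y + 30)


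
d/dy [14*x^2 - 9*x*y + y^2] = -9*x + 2*y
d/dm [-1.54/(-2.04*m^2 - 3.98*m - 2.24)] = (-6.2832*m - 6.1292)/(2.04*m^2 + 3.98*m + 2.24)^2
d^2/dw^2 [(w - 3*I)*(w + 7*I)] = 2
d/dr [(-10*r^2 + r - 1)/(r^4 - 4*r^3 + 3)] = (4*r^2*(r - 3)*(10*r^2 - r + 1) + (1 - 20*r)*(r^4 - 4*r^3 + 3))/(r^4 - 4*r^3 + 3)^2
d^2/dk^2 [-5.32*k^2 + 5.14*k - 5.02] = -10.6400000000000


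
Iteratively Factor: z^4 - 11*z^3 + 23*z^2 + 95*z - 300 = (z - 5)*(z^3 - 6*z^2 - 7*z + 60) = (z - 5)^2*(z^2 - z - 12) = (z - 5)^2*(z - 4)*(z + 3)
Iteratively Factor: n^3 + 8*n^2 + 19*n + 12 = (n + 4)*(n^2 + 4*n + 3) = (n + 3)*(n + 4)*(n + 1)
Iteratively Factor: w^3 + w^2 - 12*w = (w + 4)*(w^2 - 3*w) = w*(w + 4)*(w - 3)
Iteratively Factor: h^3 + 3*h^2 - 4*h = (h - 1)*(h^2 + 4*h) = h*(h - 1)*(h + 4)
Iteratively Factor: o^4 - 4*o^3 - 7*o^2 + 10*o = (o - 5)*(o^3 + o^2 - 2*o) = o*(o - 5)*(o^2 + o - 2) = o*(o - 5)*(o + 2)*(o - 1)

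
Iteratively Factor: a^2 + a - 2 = (a - 1)*(a + 2)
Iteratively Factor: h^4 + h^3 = (h)*(h^3 + h^2) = h*(h + 1)*(h^2) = h^2*(h + 1)*(h)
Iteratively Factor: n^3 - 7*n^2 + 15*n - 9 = (n - 1)*(n^2 - 6*n + 9) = (n - 3)*(n - 1)*(n - 3)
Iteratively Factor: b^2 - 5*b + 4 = (b - 1)*(b - 4)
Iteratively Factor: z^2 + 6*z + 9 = (z + 3)*(z + 3)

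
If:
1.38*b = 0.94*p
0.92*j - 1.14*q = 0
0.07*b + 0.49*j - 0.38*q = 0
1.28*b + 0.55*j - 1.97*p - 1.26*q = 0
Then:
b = 0.00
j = 0.00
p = 0.00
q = 0.00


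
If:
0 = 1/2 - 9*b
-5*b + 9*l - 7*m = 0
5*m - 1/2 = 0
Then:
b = 1/18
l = 44/405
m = 1/10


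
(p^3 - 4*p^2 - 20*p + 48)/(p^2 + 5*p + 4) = (p^2 - 8*p + 12)/(p + 1)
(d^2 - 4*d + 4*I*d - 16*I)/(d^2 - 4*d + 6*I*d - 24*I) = (d + 4*I)/(d + 6*I)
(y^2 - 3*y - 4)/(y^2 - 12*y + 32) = (y + 1)/(y - 8)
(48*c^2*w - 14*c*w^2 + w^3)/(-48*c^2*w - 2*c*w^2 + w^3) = (-6*c + w)/(6*c + w)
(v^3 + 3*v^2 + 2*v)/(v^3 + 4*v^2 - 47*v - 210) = v*(v^2 + 3*v + 2)/(v^3 + 4*v^2 - 47*v - 210)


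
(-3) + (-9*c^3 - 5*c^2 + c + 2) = -9*c^3 - 5*c^2 + c - 1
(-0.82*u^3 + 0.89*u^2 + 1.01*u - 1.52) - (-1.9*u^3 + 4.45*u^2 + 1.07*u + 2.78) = 1.08*u^3 - 3.56*u^2 - 0.0600000000000001*u - 4.3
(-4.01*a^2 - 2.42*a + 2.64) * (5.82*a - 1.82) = -23.3382*a^3 - 6.7862*a^2 + 19.7692*a - 4.8048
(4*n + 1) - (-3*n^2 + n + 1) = 3*n^2 + 3*n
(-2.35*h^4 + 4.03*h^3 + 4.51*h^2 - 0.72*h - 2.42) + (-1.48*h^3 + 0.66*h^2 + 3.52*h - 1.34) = -2.35*h^4 + 2.55*h^3 + 5.17*h^2 + 2.8*h - 3.76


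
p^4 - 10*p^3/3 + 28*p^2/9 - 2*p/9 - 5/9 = (p - 5/3)*(p - 1)^2*(p + 1/3)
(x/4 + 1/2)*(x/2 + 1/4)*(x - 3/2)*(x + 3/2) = x^4/8 + 5*x^3/16 - 5*x^2/32 - 45*x/64 - 9/32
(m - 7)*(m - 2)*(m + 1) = m^3 - 8*m^2 + 5*m + 14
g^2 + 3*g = g*(g + 3)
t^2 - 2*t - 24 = (t - 6)*(t + 4)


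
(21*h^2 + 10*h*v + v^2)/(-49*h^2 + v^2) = (3*h + v)/(-7*h + v)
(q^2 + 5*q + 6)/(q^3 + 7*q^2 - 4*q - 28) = (q + 3)/(q^2 + 5*q - 14)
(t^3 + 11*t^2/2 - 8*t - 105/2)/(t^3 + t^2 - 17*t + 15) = (t + 7/2)/(t - 1)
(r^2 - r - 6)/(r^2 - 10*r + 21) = (r + 2)/(r - 7)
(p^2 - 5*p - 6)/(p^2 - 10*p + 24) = (p + 1)/(p - 4)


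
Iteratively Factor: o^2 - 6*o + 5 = (o - 5)*(o - 1)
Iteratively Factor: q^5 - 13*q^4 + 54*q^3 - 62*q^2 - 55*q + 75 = (q - 5)*(q^4 - 8*q^3 + 14*q^2 + 8*q - 15) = (q - 5)*(q - 1)*(q^3 - 7*q^2 + 7*q + 15) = (q - 5)^2*(q - 1)*(q^2 - 2*q - 3) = (q - 5)^2*(q - 1)*(q + 1)*(q - 3)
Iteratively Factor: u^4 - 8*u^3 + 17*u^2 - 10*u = (u)*(u^3 - 8*u^2 + 17*u - 10) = u*(u - 2)*(u^2 - 6*u + 5) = u*(u - 5)*(u - 2)*(u - 1)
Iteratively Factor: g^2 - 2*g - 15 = (g + 3)*(g - 5)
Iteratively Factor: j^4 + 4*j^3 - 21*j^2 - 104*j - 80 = (j + 4)*(j^3 - 21*j - 20) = (j - 5)*(j + 4)*(j^2 + 5*j + 4) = (j - 5)*(j + 1)*(j + 4)*(j + 4)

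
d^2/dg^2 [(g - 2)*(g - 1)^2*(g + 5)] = 12*g^2 + 6*g - 30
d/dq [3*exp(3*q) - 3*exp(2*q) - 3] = (9*exp(q) - 6)*exp(2*q)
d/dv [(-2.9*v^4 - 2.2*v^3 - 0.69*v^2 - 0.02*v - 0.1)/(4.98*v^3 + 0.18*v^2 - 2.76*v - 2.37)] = (-14.442*v^6 - 1.044*v^5 + 27.0522*v^4 + 39.8352*v^3 + 19.044*v^2 + 3.3066*v - 0.2286)/(24.8004*v^6 + 1.7928*v^5 - 27.4572*v^4 - 24.5988*v^3 + 6.7644*v^2 + 13.0824*v + 5.6169)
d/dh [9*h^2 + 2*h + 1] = 18*h + 2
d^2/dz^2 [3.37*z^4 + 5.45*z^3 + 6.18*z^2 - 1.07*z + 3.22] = 40.44*z^2 + 32.7*z + 12.36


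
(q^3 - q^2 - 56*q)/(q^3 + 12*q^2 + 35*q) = (q - 8)/(q + 5)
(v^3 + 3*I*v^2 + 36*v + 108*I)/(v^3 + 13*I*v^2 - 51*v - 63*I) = (v^2 + 36)/(v^2 + 10*I*v - 21)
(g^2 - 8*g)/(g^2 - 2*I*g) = (g - 8)/(g - 2*I)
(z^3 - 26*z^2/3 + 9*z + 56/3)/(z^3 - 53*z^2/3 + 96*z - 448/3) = (z + 1)/(z - 8)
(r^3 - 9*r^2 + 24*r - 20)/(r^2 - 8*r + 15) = (r^2 - 4*r + 4)/(r - 3)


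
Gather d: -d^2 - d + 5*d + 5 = -d^2 + 4*d + 5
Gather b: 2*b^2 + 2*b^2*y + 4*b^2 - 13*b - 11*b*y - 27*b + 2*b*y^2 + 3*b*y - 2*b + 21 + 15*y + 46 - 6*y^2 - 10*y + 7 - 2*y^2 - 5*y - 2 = b^2*(2*y + 6) + b*(2*y^2 - 8*y - 42) - 8*y^2 + 72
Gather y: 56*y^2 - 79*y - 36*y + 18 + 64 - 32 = 56*y^2 - 115*y + 50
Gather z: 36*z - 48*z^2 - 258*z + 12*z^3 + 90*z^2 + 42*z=12*z^3 + 42*z^2 - 180*z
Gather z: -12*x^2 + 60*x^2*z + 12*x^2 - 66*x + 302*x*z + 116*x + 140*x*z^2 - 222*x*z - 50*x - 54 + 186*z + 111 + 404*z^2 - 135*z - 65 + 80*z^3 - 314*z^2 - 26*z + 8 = 80*z^3 + z^2*(140*x + 90) + z*(60*x^2 + 80*x + 25)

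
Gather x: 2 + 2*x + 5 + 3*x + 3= 5*x + 10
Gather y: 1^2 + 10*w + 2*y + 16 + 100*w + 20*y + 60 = 110*w + 22*y + 77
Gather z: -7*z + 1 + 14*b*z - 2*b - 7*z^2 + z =-2*b - 7*z^2 + z*(14*b - 6) + 1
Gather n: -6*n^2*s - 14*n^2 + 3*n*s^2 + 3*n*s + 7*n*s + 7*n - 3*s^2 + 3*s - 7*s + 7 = n^2*(-6*s - 14) + n*(3*s^2 + 10*s + 7) - 3*s^2 - 4*s + 7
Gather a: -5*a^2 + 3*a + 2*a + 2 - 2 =-5*a^2 + 5*a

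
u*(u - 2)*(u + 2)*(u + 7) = u^4 + 7*u^3 - 4*u^2 - 28*u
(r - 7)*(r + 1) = r^2 - 6*r - 7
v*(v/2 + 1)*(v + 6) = v^3/2 + 4*v^2 + 6*v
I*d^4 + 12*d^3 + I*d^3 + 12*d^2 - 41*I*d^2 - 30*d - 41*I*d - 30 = (d - 6*I)*(d - 5*I)*(d - I)*(I*d + I)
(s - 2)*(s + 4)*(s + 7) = s^3 + 9*s^2 + 6*s - 56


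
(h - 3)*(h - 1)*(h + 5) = h^3 + h^2 - 17*h + 15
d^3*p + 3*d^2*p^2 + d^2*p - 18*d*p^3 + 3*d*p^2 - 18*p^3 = (d - 3*p)*(d + 6*p)*(d*p + p)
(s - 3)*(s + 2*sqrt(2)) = s^2 - 3*s + 2*sqrt(2)*s - 6*sqrt(2)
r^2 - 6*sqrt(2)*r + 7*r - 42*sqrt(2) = (r + 7)*(r - 6*sqrt(2))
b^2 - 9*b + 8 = (b - 8)*(b - 1)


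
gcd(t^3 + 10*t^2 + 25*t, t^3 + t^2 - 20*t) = t^2 + 5*t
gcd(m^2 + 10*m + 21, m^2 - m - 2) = 1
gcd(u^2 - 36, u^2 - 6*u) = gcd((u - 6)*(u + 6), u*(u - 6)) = u - 6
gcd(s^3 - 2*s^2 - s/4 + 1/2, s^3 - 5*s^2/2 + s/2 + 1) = s^2 - 3*s/2 - 1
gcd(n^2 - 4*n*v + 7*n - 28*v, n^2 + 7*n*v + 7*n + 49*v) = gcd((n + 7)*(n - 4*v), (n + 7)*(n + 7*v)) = n + 7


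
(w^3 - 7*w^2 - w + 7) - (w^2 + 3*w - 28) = w^3 - 8*w^2 - 4*w + 35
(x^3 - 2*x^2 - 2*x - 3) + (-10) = x^3 - 2*x^2 - 2*x - 13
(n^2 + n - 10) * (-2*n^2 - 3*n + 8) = -2*n^4 - 5*n^3 + 25*n^2 + 38*n - 80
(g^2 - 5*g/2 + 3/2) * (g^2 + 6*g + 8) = g^4 + 7*g^3/2 - 11*g^2/2 - 11*g + 12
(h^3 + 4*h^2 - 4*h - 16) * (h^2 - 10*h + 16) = h^5 - 6*h^4 - 28*h^3 + 88*h^2 + 96*h - 256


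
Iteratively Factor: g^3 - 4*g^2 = (g - 4)*(g^2) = g*(g - 4)*(g)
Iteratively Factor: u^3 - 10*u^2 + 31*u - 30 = (u - 5)*(u^2 - 5*u + 6) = (u - 5)*(u - 3)*(u - 2)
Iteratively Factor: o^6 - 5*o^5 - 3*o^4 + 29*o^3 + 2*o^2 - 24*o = (o + 1)*(o^5 - 6*o^4 + 3*o^3 + 26*o^2 - 24*o) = o*(o + 1)*(o^4 - 6*o^3 + 3*o^2 + 26*o - 24) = o*(o - 4)*(o + 1)*(o^3 - 2*o^2 - 5*o + 6) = o*(o - 4)*(o - 3)*(o + 1)*(o^2 + o - 2) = o*(o - 4)*(o - 3)*(o + 1)*(o + 2)*(o - 1)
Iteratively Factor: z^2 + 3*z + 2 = (z + 2)*(z + 1)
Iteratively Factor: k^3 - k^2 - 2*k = (k - 2)*(k^2 + k) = k*(k - 2)*(k + 1)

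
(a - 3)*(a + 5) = a^2 + 2*a - 15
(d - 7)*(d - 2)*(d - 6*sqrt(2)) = d^3 - 9*d^2 - 6*sqrt(2)*d^2 + 14*d + 54*sqrt(2)*d - 84*sqrt(2)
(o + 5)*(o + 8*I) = o^2 + 5*o + 8*I*o + 40*I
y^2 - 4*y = y*(y - 4)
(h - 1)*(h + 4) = h^2 + 3*h - 4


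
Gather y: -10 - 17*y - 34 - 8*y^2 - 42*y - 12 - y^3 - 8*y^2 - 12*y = -y^3 - 16*y^2 - 71*y - 56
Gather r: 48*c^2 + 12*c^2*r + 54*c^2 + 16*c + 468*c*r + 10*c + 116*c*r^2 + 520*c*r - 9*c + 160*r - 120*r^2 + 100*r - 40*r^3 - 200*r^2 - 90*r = 102*c^2 + 17*c - 40*r^3 + r^2*(116*c - 320) + r*(12*c^2 + 988*c + 170)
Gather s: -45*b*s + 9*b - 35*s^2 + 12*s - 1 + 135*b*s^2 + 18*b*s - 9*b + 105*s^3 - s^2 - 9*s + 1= 105*s^3 + s^2*(135*b - 36) + s*(3 - 27*b)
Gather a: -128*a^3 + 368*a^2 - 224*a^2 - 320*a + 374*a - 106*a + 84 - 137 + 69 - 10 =-128*a^3 + 144*a^2 - 52*a + 6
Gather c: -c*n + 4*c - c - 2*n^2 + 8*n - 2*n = c*(3 - n) - 2*n^2 + 6*n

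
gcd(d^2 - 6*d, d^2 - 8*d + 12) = d - 6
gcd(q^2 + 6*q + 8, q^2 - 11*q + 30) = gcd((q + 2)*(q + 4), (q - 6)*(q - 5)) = 1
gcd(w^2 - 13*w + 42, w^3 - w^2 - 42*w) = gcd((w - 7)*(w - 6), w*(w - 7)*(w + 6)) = w - 7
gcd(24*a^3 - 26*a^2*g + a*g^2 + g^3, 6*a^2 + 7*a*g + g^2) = 6*a + g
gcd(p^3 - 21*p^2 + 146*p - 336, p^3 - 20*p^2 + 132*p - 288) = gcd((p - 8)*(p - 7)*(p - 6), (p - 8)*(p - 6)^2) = p^2 - 14*p + 48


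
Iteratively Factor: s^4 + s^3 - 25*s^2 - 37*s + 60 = (s - 1)*(s^3 + 2*s^2 - 23*s - 60) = (s - 5)*(s - 1)*(s^2 + 7*s + 12) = (s - 5)*(s - 1)*(s + 3)*(s + 4)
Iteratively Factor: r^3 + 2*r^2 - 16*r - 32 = (r - 4)*(r^2 + 6*r + 8) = (r - 4)*(r + 4)*(r + 2)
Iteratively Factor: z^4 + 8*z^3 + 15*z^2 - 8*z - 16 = (z + 1)*(z^3 + 7*z^2 + 8*z - 16) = (z + 1)*(z + 4)*(z^2 + 3*z - 4) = (z - 1)*(z + 1)*(z + 4)*(z + 4)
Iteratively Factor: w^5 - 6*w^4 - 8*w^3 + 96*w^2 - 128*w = (w - 4)*(w^4 - 2*w^3 - 16*w^2 + 32*w) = (w - 4)^2*(w^3 + 2*w^2 - 8*w) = (w - 4)^2*(w + 4)*(w^2 - 2*w) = w*(w - 4)^2*(w + 4)*(w - 2)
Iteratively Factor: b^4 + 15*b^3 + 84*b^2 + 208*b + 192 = (b + 4)*(b^3 + 11*b^2 + 40*b + 48) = (b + 4)^2*(b^2 + 7*b + 12) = (b + 3)*(b + 4)^2*(b + 4)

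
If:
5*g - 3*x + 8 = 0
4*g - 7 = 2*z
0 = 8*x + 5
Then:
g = -79/40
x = -5/8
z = -149/20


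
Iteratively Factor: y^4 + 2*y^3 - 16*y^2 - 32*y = (y)*(y^3 + 2*y^2 - 16*y - 32) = y*(y - 4)*(y^2 + 6*y + 8) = y*(y - 4)*(y + 2)*(y + 4)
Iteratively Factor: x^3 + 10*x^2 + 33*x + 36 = (x + 4)*(x^2 + 6*x + 9) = (x + 3)*(x + 4)*(x + 3)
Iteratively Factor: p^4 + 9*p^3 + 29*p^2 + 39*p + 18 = (p + 2)*(p^3 + 7*p^2 + 15*p + 9) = (p + 2)*(p + 3)*(p^2 + 4*p + 3) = (p + 2)*(p + 3)^2*(p + 1)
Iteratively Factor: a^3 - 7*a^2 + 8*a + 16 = (a - 4)*(a^2 - 3*a - 4) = (a - 4)^2*(a + 1)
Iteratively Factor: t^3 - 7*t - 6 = (t + 2)*(t^2 - 2*t - 3) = (t - 3)*(t + 2)*(t + 1)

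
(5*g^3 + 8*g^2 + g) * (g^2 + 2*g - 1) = 5*g^5 + 18*g^4 + 12*g^3 - 6*g^2 - g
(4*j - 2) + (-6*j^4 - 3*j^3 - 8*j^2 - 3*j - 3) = -6*j^4 - 3*j^3 - 8*j^2 + j - 5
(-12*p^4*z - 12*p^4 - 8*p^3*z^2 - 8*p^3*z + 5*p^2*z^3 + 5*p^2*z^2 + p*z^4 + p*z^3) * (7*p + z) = -84*p^5*z - 84*p^5 - 68*p^4*z^2 - 68*p^4*z + 27*p^3*z^3 + 27*p^3*z^2 + 12*p^2*z^4 + 12*p^2*z^3 + p*z^5 + p*z^4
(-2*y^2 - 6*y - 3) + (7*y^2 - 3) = 5*y^2 - 6*y - 6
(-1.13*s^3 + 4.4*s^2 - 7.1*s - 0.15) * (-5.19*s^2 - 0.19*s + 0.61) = 5.8647*s^5 - 22.6213*s^4 + 35.3237*s^3 + 4.8115*s^2 - 4.3025*s - 0.0915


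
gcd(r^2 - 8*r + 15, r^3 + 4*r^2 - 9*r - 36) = r - 3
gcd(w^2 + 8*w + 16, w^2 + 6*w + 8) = w + 4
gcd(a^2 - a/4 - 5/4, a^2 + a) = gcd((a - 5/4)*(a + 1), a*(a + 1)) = a + 1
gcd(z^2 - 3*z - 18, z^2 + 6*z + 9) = z + 3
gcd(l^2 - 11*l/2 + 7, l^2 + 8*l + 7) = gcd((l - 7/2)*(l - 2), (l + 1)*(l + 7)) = 1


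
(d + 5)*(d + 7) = d^2 + 12*d + 35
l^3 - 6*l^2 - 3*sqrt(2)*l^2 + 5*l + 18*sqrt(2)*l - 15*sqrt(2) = (l - 5)*(l - 1)*(l - 3*sqrt(2))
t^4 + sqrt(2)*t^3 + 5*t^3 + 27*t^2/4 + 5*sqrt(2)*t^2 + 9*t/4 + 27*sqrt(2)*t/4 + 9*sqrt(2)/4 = (t + 1/2)*(t + 3/2)*(t + 3)*(t + sqrt(2))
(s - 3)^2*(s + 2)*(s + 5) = s^4 + s^3 - 23*s^2 + 3*s + 90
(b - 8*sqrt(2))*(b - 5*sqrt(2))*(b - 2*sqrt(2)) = b^3 - 15*sqrt(2)*b^2 + 132*b - 160*sqrt(2)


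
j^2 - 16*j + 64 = (j - 8)^2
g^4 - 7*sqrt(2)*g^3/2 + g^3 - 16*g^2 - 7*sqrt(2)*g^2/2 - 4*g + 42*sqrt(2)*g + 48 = (g - 3)*(g + 4)*(g - 4*sqrt(2))*(g + sqrt(2)/2)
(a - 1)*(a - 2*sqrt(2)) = a^2 - 2*sqrt(2)*a - a + 2*sqrt(2)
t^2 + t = t*(t + 1)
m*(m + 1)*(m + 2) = m^3 + 3*m^2 + 2*m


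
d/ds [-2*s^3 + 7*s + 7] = 7 - 6*s^2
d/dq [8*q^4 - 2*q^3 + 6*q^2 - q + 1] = 32*q^3 - 6*q^2 + 12*q - 1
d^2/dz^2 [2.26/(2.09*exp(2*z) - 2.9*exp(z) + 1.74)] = ((6.554 - 18.8936*exp(z))*(2.09*exp(2*z) - 2.9*exp(z) + 1.74) + 2.26*(4.18*exp(z) - 2.9)*(8.36*exp(z) - 5.8)*exp(z))*exp(z)/(2.09*exp(2*z) - 2.9*exp(z) + 1.74)^3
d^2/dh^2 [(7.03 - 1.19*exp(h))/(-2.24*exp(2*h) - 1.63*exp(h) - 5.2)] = (5.970944*exp(4*h) - 145.43984*exp(3*h) - 160.170528*exp(2*h) + 298.777313*exp(h) + 91.76388)*exp(h)/(11.239424*exp(6*h) + 24.536064*exp(5*h) + 96.128928*exp(4*h) + 118.248187*exp(3*h) + 223.15644*exp(2*h) + 132.2256*exp(h) + 140.608)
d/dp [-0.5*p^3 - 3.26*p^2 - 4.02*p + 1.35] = -1.5*p^2 - 6.52*p - 4.02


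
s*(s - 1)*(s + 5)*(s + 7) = s^4 + 11*s^3 + 23*s^2 - 35*s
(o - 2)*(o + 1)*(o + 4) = o^3 + 3*o^2 - 6*o - 8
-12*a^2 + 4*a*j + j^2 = (-2*a + j)*(6*a + j)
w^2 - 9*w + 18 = (w - 6)*(w - 3)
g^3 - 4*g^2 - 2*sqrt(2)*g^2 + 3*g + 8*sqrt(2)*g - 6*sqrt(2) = (g - 3)*(g - 1)*(g - 2*sqrt(2))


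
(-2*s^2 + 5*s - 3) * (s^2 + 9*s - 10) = -2*s^4 - 13*s^3 + 62*s^2 - 77*s + 30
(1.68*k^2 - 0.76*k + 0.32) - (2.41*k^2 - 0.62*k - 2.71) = -0.73*k^2 - 0.14*k + 3.03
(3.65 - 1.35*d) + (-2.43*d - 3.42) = 0.23 - 3.78*d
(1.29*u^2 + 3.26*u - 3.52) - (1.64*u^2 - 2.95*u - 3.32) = -0.35*u^2 + 6.21*u - 0.2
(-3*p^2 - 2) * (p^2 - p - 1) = -3*p^4 + 3*p^3 + p^2 + 2*p + 2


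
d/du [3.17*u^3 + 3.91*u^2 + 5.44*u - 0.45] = 9.51*u^2 + 7.82*u + 5.44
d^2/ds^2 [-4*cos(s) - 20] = 4*cos(s)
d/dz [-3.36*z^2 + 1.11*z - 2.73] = 1.11 - 6.72*z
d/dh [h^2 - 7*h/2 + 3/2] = 2*h - 7/2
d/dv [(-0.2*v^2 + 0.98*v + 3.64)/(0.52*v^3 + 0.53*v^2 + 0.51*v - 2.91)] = (0.104*v^4 - 1.0192*v^3 - 6.2998*v^2 - 2.6944*v - 4.7082)/(0.2704*v^6 + 0.5512*v^5 + 0.8113*v^4 - 2.4858*v^3 - 2.8245*v^2 - 2.9682*v + 8.4681)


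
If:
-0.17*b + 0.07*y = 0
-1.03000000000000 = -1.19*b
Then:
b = 0.87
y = 2.10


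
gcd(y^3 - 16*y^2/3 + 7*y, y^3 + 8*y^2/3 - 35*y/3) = y^2 - 7*y/3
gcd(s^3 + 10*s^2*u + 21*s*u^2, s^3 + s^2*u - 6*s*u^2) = s^2 + 3*s*u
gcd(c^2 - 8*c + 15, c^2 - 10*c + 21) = c - 3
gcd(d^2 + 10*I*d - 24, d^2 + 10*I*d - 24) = d^2 + 10*I*d - 24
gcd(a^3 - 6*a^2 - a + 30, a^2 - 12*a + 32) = 1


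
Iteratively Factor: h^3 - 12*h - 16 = (h - 4)*(h^2 + 4*h + 4) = (h - 4)*(h + 2)*(h + 2)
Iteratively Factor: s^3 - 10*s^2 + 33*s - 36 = (s - 3)*(s^2 - 7*s + 12) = (s - 4)*(s - 3)*(s - 3)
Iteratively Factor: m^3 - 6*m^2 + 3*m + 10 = (m + 1)*(m^2 - 7*m + 10) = (m - 2)*(m + 1)*(m - 5)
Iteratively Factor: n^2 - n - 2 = (n - 2)*(n + 1)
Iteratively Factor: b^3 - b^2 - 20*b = (b + 4)*(b^2 - 5*b) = (b - 5)*(b + 4)*(b)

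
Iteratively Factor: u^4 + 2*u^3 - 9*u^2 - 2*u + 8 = (u + 4)*(u^3 - 2*u^2 - u + 2) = (u - 2)*(u + 4)*(u^2 - 1) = (u - 2)*(u - 1)*(u + 4)*(u + 1)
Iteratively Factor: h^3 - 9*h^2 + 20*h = (h - 4)*(h^2 - 5*h) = h*(h - 4)*(h - 5)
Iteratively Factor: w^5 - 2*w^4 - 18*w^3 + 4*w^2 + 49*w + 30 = (w - 5)*(w^4 + 3*w^3 - 3*w^2 - 11*w - 6) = (w - 5)*(w + 1)*(w^3 + 2*w^2 - 5*w - 6) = (w - 5)*(w - 2)*(w + 1)*(w^2 + 4*w + 3) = (w - 5)*(w - 2)*(w + 1)*(w + 3)*(w + 1)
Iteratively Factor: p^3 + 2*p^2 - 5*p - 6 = (p - 2)*(p^2 + 4*p + 3) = (p - 2)*(p + 3)*(p + 1)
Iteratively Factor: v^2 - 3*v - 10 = (v - 5)*(v + 2)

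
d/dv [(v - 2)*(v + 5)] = 2*v + 3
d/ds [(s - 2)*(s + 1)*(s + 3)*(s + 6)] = 4*s^3 + 24*s^2 + 14*s - 36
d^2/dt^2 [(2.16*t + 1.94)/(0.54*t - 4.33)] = 11.232432/(0.54*t - 4.33)^3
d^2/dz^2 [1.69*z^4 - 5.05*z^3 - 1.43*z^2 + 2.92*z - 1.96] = 20.28*z^2 - 30.3*z - 2.86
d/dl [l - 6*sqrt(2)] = 1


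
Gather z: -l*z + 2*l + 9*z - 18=2*l + z*(9 - l) - 18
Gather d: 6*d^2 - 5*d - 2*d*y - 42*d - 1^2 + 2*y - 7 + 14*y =6*d^2 + d*(-2*y - 47) + 16*y - 8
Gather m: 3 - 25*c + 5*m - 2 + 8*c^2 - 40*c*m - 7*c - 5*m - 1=8*c^2 - 40*c*m - 32*c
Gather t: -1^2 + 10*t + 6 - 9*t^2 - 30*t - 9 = -9*t^2 - 20*t - 4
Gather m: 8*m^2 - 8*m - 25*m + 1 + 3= 8*m^2 - 33*m + 4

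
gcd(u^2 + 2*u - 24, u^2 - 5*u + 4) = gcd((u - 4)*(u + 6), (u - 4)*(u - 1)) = u - 4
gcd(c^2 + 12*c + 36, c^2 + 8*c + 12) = c + 6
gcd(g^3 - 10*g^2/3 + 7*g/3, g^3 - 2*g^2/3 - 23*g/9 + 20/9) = g - 1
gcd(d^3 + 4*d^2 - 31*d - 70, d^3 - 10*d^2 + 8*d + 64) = d + 2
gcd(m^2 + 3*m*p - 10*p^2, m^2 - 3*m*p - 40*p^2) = m + 5*p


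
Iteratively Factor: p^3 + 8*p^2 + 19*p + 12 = (p + 3)*(p^2 + 5*p + 4) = (p + 1)*(p + 3)*(p + 4)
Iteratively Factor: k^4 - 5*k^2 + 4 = (k + 2)*(k^3 - 2*k^2 - k + 2) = (k - 1)*(k + 2)*(k^2 - k - 2) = (k - 1)*(k + 1)*(k + 2)*(k - 2)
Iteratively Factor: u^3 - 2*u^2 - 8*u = (u + 2)*(u^2 - 4*u) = (u - 4)*(u + 2)*(u)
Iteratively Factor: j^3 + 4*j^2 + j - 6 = (j + 3)*(j^2 + j - 2) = (j + 2)*(j + 3)*(j - 1)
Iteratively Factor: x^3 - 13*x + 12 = (x - 3)*(x^2 + 3*x - 4) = (x - 3)*(x - 1)*(x + 4)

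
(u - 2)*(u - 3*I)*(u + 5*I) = u^3 - 2*u^2 + 2*I*u^2 + 15*u - 4*I*u - 30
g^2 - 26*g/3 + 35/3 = (g - 7)*(g - 5/3)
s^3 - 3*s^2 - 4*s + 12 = (s - 3)*(s - 2)*(s + 2)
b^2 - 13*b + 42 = (b - 7)*(b - 6)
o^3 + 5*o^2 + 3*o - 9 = (o - 1)*(o + 3)^2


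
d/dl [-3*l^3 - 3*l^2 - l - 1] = -9*l^2 - 6*l - 1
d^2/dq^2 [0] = 0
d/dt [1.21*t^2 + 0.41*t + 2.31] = 2.42*t + 0.41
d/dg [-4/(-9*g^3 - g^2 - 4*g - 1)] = 4*(-27*g^2 - 2*g - 4)/(9*g^3 + g^2 + 4*g + 1)^2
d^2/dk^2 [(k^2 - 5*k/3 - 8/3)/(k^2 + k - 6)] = 4*(-4*k^3 + 15*k^2 - 57*k + 11)/(3*(k^6 + 3*k^5 - 15*k^4 - 35*k^3 + 90*k^2 + 108*k - 216))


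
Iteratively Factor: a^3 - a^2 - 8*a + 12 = (a - 2)*(a^2 + a - 6) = (a - 2)*(a + 3)*(a - 2)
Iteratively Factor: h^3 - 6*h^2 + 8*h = (h - 4)*(h^2 - 2*h) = h*(h - 4)*(h - 2)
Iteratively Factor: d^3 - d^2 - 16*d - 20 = (d + 2)*(d^2 - 3*d - 10) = (d - 5)*(d + 2)*(d + 2)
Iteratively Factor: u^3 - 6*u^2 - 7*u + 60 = (u - 5)*(u^2 - u - 12) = (u - 5)*(u - 4)*(u + 3)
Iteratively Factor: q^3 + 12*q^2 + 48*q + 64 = (q + 4)*(q^2 + 8*q + 16) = (q + 4)^2*(q + 4)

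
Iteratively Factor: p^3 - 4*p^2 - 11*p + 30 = (p + 3)*(p^2 - 7*p + 10) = (p - 2)*(p + 3)*(p - 5)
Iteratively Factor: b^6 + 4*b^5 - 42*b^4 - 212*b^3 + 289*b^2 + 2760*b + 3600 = (b - 5)*(b^5 + 9*b^4 + 3*b^3 - 197*b^2 - 696*b - 720) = (b - 5)^2*(b^4 + 14*b^3 + 73*b^2 + 168*b + 144) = (b - 5)^2*(b + 3)*(b^3 + 11*b^2 + 40*b + 48) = (b - 5)^2*(b + 3)*(b + 4)*(b^2 + 7*b + 12) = (b - 5)^2*(b + 3)*(b + 4)^2*(b + 3)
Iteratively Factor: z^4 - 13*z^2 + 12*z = (z - 1)*(z^3 + z^2 - 12*z) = z*(z - 1)*(z^2 + z - 12) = z*(z - 1)*(z + 4)*(z - 3)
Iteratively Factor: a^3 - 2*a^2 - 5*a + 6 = (a + 2)*(a^2 - 4*a + 3) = (a - 1)*(a + 2)*(a - 3)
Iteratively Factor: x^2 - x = (x)*(x - 1)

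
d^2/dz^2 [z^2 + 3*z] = 2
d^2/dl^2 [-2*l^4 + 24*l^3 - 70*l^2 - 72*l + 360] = -24*l^2 + 144*l - 140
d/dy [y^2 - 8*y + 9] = 2*y - 8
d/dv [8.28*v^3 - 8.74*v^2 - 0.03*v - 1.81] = 24.84*v^2 - 17.48*v - 0.03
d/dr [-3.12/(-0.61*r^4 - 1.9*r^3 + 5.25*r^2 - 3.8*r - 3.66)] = (-7.6128*r^3 - 17.784*r^2 + 32.76*r - 11.856)/(0.61*r^4 + 1.9*r^3 - 5.25*r^2 + 3.8*r + 3.66)^2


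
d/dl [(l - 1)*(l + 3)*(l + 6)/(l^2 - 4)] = (l^4 - 21*l^2 - 28*l - 36)/(l^4 - 8*l^2 + 16)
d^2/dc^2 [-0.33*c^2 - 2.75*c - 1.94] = -0.660000000000000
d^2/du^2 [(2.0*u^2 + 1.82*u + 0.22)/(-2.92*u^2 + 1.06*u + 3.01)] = (-43.416896*u^3 - 116.725248*u^2 - 91.8924*u - 28.988248)/(24.897088*u^6 - 27.113952*u^5 - 67.150656*u^4 + 54.708296*u^3 + 69.220368*u^2 - 28.811118*u - 27.270901)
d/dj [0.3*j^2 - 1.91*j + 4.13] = 0.6*j - 1.91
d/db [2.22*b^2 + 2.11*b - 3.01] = 4.44*b + 2.11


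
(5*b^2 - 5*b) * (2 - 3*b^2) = -15*b^4 + 15*b^3 + 10*b^2 - 10*b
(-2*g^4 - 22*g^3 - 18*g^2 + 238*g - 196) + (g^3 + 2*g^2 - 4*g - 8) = -2*g^4 - 21*g^3 - 16*g^2 + 234*g - 204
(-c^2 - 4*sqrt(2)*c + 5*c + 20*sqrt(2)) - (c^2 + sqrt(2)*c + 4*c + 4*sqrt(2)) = -2*c^2 - 5*sqrt(2)*c + c + 16*sqrt(2)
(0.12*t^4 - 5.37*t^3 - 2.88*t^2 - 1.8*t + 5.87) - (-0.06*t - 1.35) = 0.12*t^4 - 5.37*t^3 - 2.88*t^2 - 1.74*t + 7.22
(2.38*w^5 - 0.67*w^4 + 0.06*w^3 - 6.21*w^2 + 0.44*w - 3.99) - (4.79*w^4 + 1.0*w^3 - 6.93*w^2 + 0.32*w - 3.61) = 2.38*w^5 - 5.46*w^4 - 0.94*w^3 + 0.72*w^2 + 0.12*w - 0.38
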